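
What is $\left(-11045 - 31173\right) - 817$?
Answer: $-43035$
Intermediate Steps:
$\left(-11045 - 31173\right) - 817 = -42218 - 817 = -43035$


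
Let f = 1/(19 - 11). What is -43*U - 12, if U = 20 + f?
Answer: -7019/8 ≈ -877.38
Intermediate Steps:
f = 1/8 ≈ 0.12500
U = 161/8 (U = 20 + 1/8 = 161/8 ≈ 20.125)
-43*U - 12 = -43*161/8 - 12 = -6923/8 - 12 = -7019/8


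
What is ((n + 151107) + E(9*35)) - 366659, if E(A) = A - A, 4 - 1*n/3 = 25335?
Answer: -291545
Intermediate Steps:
n = -75993 (n = 12 - 3*25335 = 12 - 76005 = -75993)
E(A) = 0
((n + 151107) + E(9*35)) - 366659 = ((-75993 + 151107) + 0) - 366659 = (75114 + 0) - 366659 = 75114 - 366659 = -291545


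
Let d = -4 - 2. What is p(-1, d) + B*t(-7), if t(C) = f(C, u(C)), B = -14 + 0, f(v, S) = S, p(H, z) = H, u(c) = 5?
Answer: -71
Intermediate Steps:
d = -6
B = -14
t(C) = 5
p(-1, d) + B*t(-7) = -1 - 14*5 = -1 - 70 = -71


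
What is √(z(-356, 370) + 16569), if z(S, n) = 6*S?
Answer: √14433 ≈ 120.14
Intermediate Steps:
√(z(-356, 370) + 16569) = √(6*(-356) + 16569) = √(-2136 + 16569) = √14433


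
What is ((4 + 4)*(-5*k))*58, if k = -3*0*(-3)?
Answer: 0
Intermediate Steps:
k = 0 (k = 0*(-3) = 0)
((4 + 4)*(-5*k))*58 = ((4 + 4)*(-5*0))*58 = (8*0)*58 = 0*58 = 0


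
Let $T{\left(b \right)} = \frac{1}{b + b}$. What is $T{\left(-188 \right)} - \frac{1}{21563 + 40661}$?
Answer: $- \frac{7825}{2924528} \approx -0.0026756$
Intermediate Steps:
$T{\left(b \right)} = \frac{1}{2 b}$
$T{\left(-188 \right)} - \frac{1}{21563 + 40661} = \frac{1}{2 \left(-188\right)} - \frac{1}{21563 + 40661} = \frac{1}{2} \left(- \frac{1}{188}\right) - \frac{1}{62224} = - \frac{1}{376} - \frac{1}{62224} = - \frac{7825}{2924528}$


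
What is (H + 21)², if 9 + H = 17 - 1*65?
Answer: 1296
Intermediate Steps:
H = -57 (H = -9 + (17 - 1*65) = -9 + (17 - 65) = -9 - 48 = -57)
(H + 21)² = (-57 + 21)² = (-36)² = 1296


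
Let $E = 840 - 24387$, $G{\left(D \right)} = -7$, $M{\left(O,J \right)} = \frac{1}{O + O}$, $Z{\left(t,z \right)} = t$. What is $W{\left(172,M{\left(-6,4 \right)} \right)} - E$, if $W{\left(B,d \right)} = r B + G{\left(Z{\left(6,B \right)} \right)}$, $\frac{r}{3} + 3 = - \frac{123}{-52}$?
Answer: $\frac{301763}{13} \approx 23213.0$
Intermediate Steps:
$r = - \frac{99}{52}$ ($r = -9 + 3 \left(- \frac{123}{-52}\right) = -9 + 3 \left(\left(-123\right) \left(- \frac{1}{52}\right)\right) = -9 + 3 \cdot \frac{123}{52} = -9 + \frac{369}{52} = - \frac{99}{52} \approx -1.9038$)
$M{\left(O,J \right)} = \frac{1}{2 O}$
$W{\left(B,d \right)} = -7 - \frac{99 B}{52}$ ($W{\left(B,d \right)} = - \frac{99 B}{52} - 7 = -7 - \frac{99 B}{52}$)
$E = -23547$ ($E = 840 - 24387 = -23547$)
$W{\left(172,M{\left(-6,4 \right)} \right)} - E = \left(-7 - \frac{4257}{13}\right) - -23547 = \left(-7 - \frac{4257}{13}\right) + 23547 = - \frac{4348}{13} + 23547 = \frac{301763}{13}$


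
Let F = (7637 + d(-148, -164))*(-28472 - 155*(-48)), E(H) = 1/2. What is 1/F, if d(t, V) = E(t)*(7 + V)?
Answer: -1/158970372 ≈ -6.2905e-9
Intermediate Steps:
E(H) = ½
d(t, V) = 7/2 + V/2 (d(t, V) = (7 + V)/2 = 7/2 + V/2)
F = -158970372 (F = (7637 + (7/2 + (½)*(-164)))*(-28472 - 155*(-48)) = (7637 + (7/2 - 82))*(-28472 + 7440) = (7637 - 157/2)*(-21032) = (15117/2)*(-21032) = -158970372)
1/F = 1/(-158970372) = -1/158970372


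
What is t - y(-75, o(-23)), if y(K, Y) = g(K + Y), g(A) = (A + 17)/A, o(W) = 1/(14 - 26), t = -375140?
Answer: -19882461/53 ≈ -3.7514e+5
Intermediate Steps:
o(W) = -1/12 (o(W) = 1/(-12) = -1/12)
g(A) = (17 + A)/A
y(K, Y) = (17 + K + Y)/(K + Y) (y(K, Y) = (17 + (K + Y))/(K + Y) = (17 + K + Y)/(K + Y))
t - y(-75, o(-23)) = -375140 - (17 - 75 - 1/12)/(-75 - 1/12) = -375140 - (-697)/((-901/12)*12) = -375140 - (-12)*(-697)/(901*12) = -375140 - 1*41/53 = -375140 - 41/53 = -19882461/53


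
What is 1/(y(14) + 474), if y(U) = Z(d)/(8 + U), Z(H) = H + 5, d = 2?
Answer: 22/10435 ≈ 0.0021083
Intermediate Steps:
Z(H) = 5 + H
y(U) = 7/(8 + U) (y(U) = (5 + 2)/(8 + U) = 7/(8 + U))
1/(y(14) + 474) = 1/(7/(8 + 14) + 474) = 1/(7/22 + 474) = 1/(10435/22) = 22/10435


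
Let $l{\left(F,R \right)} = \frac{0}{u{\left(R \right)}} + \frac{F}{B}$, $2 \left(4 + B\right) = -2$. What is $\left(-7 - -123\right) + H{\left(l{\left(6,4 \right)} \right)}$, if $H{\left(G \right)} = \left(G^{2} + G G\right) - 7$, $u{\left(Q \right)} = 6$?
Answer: $\frac{2797}{25} \approx 111.88$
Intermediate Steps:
$B = -5$ ($B = -4 + \frac{1}{2} \left(-2\right) = -4 - 1 = -5$)
$l{\left(F,R \right)} = - \frac{F}{5}$ ($l{\left(F,R \right)} = \frac{0}{6} + \frac{F}{-5} = 0 \cdot \frac{1}{6} + F \left(- \frac{1}{5}\right) = 0 - \frac{F}{5} = - \frac{F}{5}$)
$H{\left(G \right)} = -7 + 2 G^{2}$ ($H{\left(G \right)} = \left(G^{2} + G^{2}\right) - 7 = 2 G^{2} - 7 = -7 + 2 G^{2}$)
$\left(-7 - -123\right) + H{\left(l{\left(6,4 \right)} \right)} = \left(-7 - -123\right) - \left(7 - 2 \left(\left(- \frac{1}{5}\right) 6\right)^{2}\right) = \left(-7 + 123\right) - \left(7 - 2 \left(- \frac{6}{5}\right)^{2}\right) = 116 + \left(-7 + 2 \cdot \frac{36}{25}\right) = 116 + \left(-7 + \frac{72}{25}\right) = 116 - \frac{103}{25} = \frac{2797}{25}$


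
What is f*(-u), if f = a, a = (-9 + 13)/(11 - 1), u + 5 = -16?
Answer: 42/5 ≈ 8.4000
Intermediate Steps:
u = -21 (u = -5 - 16 = -21)
a = ⅖ (a = 4/10 = 4*(⅒) = ⅖ ≈ 0.40000)
f = ⅖ ≈ 0.40000
f*(-u) = 2*(-1*(-21))/5 = (⅖)*21 = 42/5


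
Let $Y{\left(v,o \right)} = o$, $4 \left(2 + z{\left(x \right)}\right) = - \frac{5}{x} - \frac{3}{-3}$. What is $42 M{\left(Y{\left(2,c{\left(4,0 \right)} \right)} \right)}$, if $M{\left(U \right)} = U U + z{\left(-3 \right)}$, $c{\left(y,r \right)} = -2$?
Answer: $112$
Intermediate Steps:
$z{\left(x \right)} = - \frac{7}{4} - \frac{5}{4 x}$ ($z{\left(x \right)} = -2 + \frac{- \frac{5}{x} - \frac{3}{-3}}{4} = -2 + \frac{- \frac{5}{x} - -1}{4} = -2 + \frac{- \frac{5}{x} + 1}{4} = -2 + \frac{1 - \frac{5}{x}}{4} = -2 + \left(\frac{1}{4} - \frac{5}{4 x}\right) = - \frac{7}{4} - \frac{5}{4 x}$)
$M{\left(U \right)} = - \frac{4}{3} + U^{2}$ ($M{\left(U \right)} = U U + \frac{-5 - -21}{4 \left(-3\right)} = U^{2} + \frac{1}{4} \left(- \frac{1}{3}\right) \left(-5 + 21\right) = U^{2} + \frac{1}{4} \left(- \frac{1}{3}\right) 16 = U^{2} - \frac{4}{3} = - \frac{4}{3} + U^{2}$)
$42 M{\left(Y{\left(2,c{\left(4,0 \right)} \right)} \right)} = 42 \left(- \frac{4}{3} + \left(-2\right)^{2}\right) = 42 \left(- \frac{4}{3} + 4\right) = 42 \cdot \frac{8}{3} = 112$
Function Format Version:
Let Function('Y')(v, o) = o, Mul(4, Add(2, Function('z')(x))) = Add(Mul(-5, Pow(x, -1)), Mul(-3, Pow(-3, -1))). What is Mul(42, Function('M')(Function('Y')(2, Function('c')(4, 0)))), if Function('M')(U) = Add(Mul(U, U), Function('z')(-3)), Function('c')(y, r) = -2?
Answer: 112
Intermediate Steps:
Function('z')(x) = Add(Rational(-7, 4), Mul(Rational(-5, 4), Pow(x, -1))) (Function('z')(x) = Add(-2, Mul(Rational(1, 4), Add(Mul(-5, Pow(x, -1)), Mul(-3, Pow(-3, -1))))) = Add(-2, Mul(Rational(1, 4), Add(Mul(-5, Pow(x, -1)), Mul(-3, Rational(-1, 3))))) = Add(-2, Mul(Rational(1, 4), Add(Mul(-5, Pow(x, -1)), 1))) = Add(-2, Mul(Rational(1, 4), Add(1, Mul(-5, Pow(x, -1))))) = Add(-2, Add(Rational(1, 4), Mul(Rational(-5, 4), Pow(x, -1)))) = Add(Rational(-7, 4), Mul(Rational(-5, 4), Pow(x, -1))))
Function('M')(U) = Add(Rational(-4, 3), Pow(U, 2)) (Function('M')(U) = Add(Mul(U, U), Mul(Rational(1, 4), Pow(-3, -1), Add(-5, Mul(-7, -3)))) = Add(Pow(U, 2), Mul(Rational(1, 4), Rational(-1, 3), Add(-5, 21))) = Add(Pow(U, 2), Mul(Rational(1, 4), Rational(-1, 3), 16)) = Add(Pow(U, 2), Rational(-4, 3)) = Add(Rational(-4, 3), Pow(U, 2)))
Mul(42, Function('M')(Function('Y')(2, Function('c')(4, 0)))) = Mul(42, Add(Rational(-4, 3), Pow(-2, 2))) = Mul(42, Add(Rational(-4, 3), 4)) = Mul(42, Rational(8, 3)) = 112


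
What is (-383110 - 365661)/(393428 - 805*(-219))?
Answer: -748771/569723 ≈ -1.3143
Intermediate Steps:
(-383110 - 365661)/(393428 - 805*(-219)) = -748771/(393428 + 176295) = -748771/569723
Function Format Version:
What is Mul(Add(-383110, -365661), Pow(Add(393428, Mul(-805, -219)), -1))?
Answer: Rational(-748771, 569723) ≈ -1.3143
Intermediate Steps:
Mul(Add(-383110, -365661), Pow(Add(393428, Mul(-805, -219)), -1)) = Mul(-748771, Pow(Add(393428, 176295), -1)) = Mul(-748771, Pow(569723, -1)) = Mul(-748771, Rational(1, 569723)) = Rational(-748771, 569723)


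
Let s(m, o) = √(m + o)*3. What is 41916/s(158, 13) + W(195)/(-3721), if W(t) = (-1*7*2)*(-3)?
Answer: -42/3721 + 13972*√19/57 ≈ 1068.5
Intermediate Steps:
s(m, o) = 3*√(m + o)
W(t) = 42 (W(t) = -7*2*(-3) = -14*(-3) = 42)
41916/s(158, 13) + W(195)/(-3721) = 41916/((3*√(158 + 13))) + 42/(-3721) = 41916/((3*√171)) + 42*(-1/3721) = 41916/((3*(3*√19))) - 42/3721 = 41916/((9*√19)) - 42/3721 = 41916*(√19/171) - 42/3721 = 13972*√19/57 - 42/3721 = -42/3721 + 13972*√19/57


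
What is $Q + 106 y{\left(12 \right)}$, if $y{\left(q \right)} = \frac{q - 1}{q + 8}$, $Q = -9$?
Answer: $\frac{493}{10} \approx 49.3$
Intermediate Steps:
$y{\left(q \right)} = \frac{-1 + q}{8 + q}$
$Q + 106 y{\left(12 \right)} = -9 + 106 \frac{-1 + 12}{8 + 12} = -9 + 106 \cdot \frac{1}{20} \cdot 11 = -9 + 106 \cdot \frac{11}{20} = -9 + \frac{583}{10} = \frac{493}{10}$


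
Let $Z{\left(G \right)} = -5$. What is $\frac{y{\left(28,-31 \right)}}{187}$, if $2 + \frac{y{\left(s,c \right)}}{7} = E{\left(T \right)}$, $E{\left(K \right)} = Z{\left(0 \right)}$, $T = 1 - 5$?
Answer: $- \frac{49}{187} \approx -0.26203$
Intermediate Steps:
$T = -4$
$E{\left(K \right)} = -5$
$y{\left(s,c \right)} = -49$ ($y{\left(s,c \right)} = -14 + 7 \left(-5\right) = -14 - 35 = -49$)
$\frac{y{\left(28,-31 \right)}}{187} = - \frac{49}{187}$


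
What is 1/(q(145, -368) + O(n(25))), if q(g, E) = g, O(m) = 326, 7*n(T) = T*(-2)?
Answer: 1/471 ≈ 0.0021231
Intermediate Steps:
n(T) = -2*T/7 (n(T) = (T*(-2))/7 = (-2*T)/7 = -2*T/7)
1/(q(145, -368) + O(n(25))) = 1/(145 + 326) = 1/471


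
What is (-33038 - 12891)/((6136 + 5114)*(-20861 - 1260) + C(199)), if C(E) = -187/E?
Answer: 9139871/49523388937 ≈ 0.00018456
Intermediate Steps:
(-33038 - 12891)/((6136 + 5114)*(-20861 - 1260) + C(199)) = (-33038 - 12891)/((6136 + 5114)*(-20861 - 1260) - 187/199) = -45929/(11250*(-22121) - 187*1/199) = -45929/(-248861250 - 187/199) = -45929/(-49523388937/199) = -45929*(-199/49523388937) = 9139871/49523388937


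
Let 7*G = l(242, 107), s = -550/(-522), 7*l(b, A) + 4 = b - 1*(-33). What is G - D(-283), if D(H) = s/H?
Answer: 20030348/3619287 ≈ 5.5343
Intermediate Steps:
l(b, A) = 29/7 + b/7 (l(b, A) = -4/7 + (b - 1*(-33))/7 = -4/7 + (b + 33)/7 = -4/7 + (33 + b)/7 = -4/7 + (33/7 + b/7) = 29/7 + b/7)
s = 275/261 (s = -550*(-1/522) = 275/261 ≈ 1.0536)
G = 271/49 (G = (29/7 + (⅐)*242)/7 = (29/7 + 242/7)/7 = (⅐)*(271/7) = 271/49 ≈ 5.5306)
D(H) = 275/(261*H)
G - D(-283) = 271/49 - 275/(261*(-283)) = 271/49 - 275*(-1)/(261*283) = 271/49 - 1*(-275/73863) = 271/49 + 275/73863 = 20030348/3619287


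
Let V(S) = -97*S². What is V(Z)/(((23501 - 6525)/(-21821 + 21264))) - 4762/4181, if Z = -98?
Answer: 542354282921/17744164 ≈ 30565.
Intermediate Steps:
V(Z)/(((23501 - 6525)/(-21821 + 21264))) - 4762/4181 = (-97*(-98)²)/(((23501 - 6525)/(-21821 + 21264))) - 4762/4181 = (-97*9604)/((16976/(-557))) - 4762*1/4181 = -931588/(16976*(-1/557)) - 4762/4181 = -931588/(-16976/557) - 4762/4181 = -931588*(-557/16976) - 4762/4181 = 129723629/4244 - 4762/4181 = 542354282921/17744164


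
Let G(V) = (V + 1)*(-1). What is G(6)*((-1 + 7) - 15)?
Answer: 63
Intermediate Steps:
G(V) = -1 - V (G(V) = (1 + V)*(-1) = -1 - V)
G(6)*((-1 + 7) - 15) = (-1 - 1*6)*((-1 + 7) - 15) = (-1 - 6)*(6 - 15) = -7*(-9) = 63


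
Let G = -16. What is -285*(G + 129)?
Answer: -32205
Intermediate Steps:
-285*(G + 129) = -285*(-16 + 129) = -285*113 = -32205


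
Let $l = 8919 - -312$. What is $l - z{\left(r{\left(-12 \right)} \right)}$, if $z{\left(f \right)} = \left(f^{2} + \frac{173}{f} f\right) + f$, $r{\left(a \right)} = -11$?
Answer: $8948$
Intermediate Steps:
$z{\left(f \right)} = 173 + f + f^{2}$ ($z{\left(f \right)} = \left(f^{2} + 173\right) + f = \left(173 + f^{2}\right) + f = 173 + f + f^{2}$)
$l = 9231$ ($l = 8919 + \left(-9811 + 10123\right) = 8919 + 312 = 9231$)
$l - z{\left(r{\left(-12 \right)} \right)} = 9231 - \left(173 - 11 + \left(-11\right)^{2}\right) = 9231 - \left(173 - 11 + 121\right) = 9231 - 283 = 8948$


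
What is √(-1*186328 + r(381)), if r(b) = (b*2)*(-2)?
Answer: 2*I*√46963 ≈ 433.42*I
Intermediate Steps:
r(b) = -4*b (r(b) = (2*b)*(-2) = -4*b)
√(-1*186328 + r(381)) = √(-1*186328 - 4*381) = √(-186328 - 1524) = √(-187852) = 2*I*√46963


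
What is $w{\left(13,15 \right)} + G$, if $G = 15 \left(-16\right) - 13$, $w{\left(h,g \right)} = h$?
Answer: $-240$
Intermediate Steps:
$G = -253$ ($G = -240 - 13 = -253$)
$w{\left(13,15 \right)} + G = 13 - 253 = -240$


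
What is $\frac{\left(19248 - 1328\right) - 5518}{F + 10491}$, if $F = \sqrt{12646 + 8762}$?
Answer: $\frac{43369794}{36679891} - \frac{16536 \sqrt{1338}}{36679891} \approx 1.1659$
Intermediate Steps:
$F = 4 \sqrt{1338}$ ($F = \sqrt{21408} = 4 \sqrt{1338} \approx 146.31$)
$\frac{\left(19248 - 1328\right) - 5518}{F + 10491} = \frac{\left(19248 - 1328\right) - 5518}{4 \sqrt{1338} + 10491} = \frac{\left(19248 - 1328\right) - 5518}{10491 + 4 \sqrt{1338}} = \frac{17920 - 5518}{10491 + 4 \sqrt{1338}} = \frac{12402}{10491 + 4 \sqrt{1338}}$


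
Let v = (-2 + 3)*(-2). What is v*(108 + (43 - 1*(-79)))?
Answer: -460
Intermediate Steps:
v = -2 (v = 1*(-2) = -2)
v*(108 + (43 - 1*(-79))) = -2*(108 + (43 - 1*(-79))) = -2*(108 + (43 + 79)) = -2*(108 + 122) = -2*230 = -460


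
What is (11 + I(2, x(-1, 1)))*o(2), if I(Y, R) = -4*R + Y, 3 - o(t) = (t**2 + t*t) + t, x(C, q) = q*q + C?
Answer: -91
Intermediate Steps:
x(C, q) = C + q**2 (x(C, q) = q**2 + C = C + q**2)
o(t) = 3 - t - 2*t**2 (o(t) = 3 - ((t**2 + t*t) + t) = 3 - ((t**2 + t**2) + t) = 3 - (2*t**2 + t) = 3 - (t + 2*t**2) = 3 + (-t - 2*t**2) = 3 - t - 2*t**2)
I(Y, R) = Y - 4*R
(11 + I(2, x(-1, 1)))*o(2) = (11 + (2 - 4*(-1 + 1**2)))*(3 - 1*2 - 2*2**2) = (11 + (2 - 4*(-1 + 1)))*(3 - 2 - 2*4) = (11 + (2 - 4*0))*(3 - 2 - 8) = (11 + (2 + 0))*(-7) = (11 + 2)*(-7) = 13*(-7) = -91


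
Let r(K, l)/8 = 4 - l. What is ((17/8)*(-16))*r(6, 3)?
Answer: -272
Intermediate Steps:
r(K, l) = 32 - 8*l (r(K, l) = 8*(4 - l) = 32 - 8*l)
((17/8)*(-16))*r(6, 3) = ((17/8)*(-16))*(32 - 8*3) = ((17*(⅛))*(-16))*(32 - 24) = ((17/8)*(-16))*8 = -34*8 = -272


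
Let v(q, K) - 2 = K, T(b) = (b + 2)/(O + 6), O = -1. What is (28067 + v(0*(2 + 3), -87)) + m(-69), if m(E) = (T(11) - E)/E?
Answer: 9653432/345 ≈ 27981.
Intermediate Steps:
T(b) = 2/5 + b/5 (T(b) = (b + 2)/(-1 + 6) = (2 + b)/5 = (2 + b)*(1/5) = 2/5 + b/5)
v(q, K) = 2 + K
m(E) = (13/5 - E)/E (m(E) = ((2/5 + (1/5)*11) - E)/E = ((2/5 + 11/5) - E)/E = (13/5 - E)/E)
(28067 + v(0*(2 + 3), -87)) + m(-69) = (28067 + (2 - 87)) + (13/5 - 1*(-69))/(-69) = (28067 - 85) - (13/5 + 69)/69 = 27982 - 1/69*358/5 = 27982 - 358/345 = 9653432/345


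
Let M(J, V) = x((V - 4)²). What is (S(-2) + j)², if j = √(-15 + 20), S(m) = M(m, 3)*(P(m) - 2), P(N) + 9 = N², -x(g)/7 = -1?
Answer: (-49 + √5)² ≈ 2186.9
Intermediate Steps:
x(g) = 7 (x(g) = -7*(-1) = 7)
M(J, V) = 7
P(N) = -9 + N²
S(m) = -77 + 7*m² (S(m) = 7*((-9 + m²) - 2) = 7*(-11 + m²) = -77 + 7*m²)
j = √5 ≈ 2.2361
(S(-2) + j)² = ((-77 + 7*(-2)²) + √5)² = ((-77 + 7*4) + √5)² = ((-77 + 28) + √5)² = (-49 + √5)²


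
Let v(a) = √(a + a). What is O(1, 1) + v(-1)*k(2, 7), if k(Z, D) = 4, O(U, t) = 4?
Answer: 4 + 4*I*√2 ≈ 4.0 + 5.6569*I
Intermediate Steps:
v(a) = √2*√a (v(a) = √(2*a) = √2*√a)
O(1, 1) + v(-1)*k(2, 7) = 4 + (√2*√(-1))*4 = 4 + (√2*I)*4 = 4 + (I*√2)*4 = 4 + 4*I*√2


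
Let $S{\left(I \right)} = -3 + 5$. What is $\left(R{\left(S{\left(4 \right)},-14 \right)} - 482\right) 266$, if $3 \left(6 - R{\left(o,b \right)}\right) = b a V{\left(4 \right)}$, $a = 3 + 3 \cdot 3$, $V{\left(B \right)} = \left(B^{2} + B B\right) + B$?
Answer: $409640$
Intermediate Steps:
$S{\left(I \right)} = 2$
$V{\left(B \right)} = B + 2 B^{2}$ ($V{\left(B \right)} = \left(B^{2} + B^{2}\right) + B = 2 B^{2} + B = B + 2 B^{2}$)
$a = 12$ ($a = 3 + 9 = 12$)
$R{\left(o,b \right)} = 6 - 144 b$ ($R{\left(o,b \right)} = 6 - \frac{b 12 \cdot 4 \left(1 + 2 \cdot 4\right)}{3} = 6 - \frac{12 b 4 \left(1 + 8\right)}{3} = 6 - \frac{12 b 4 \cdot 9}{3} = 6 - \frac{12 b 36}{3} = 6 - \frac{432 b}{3} = 6 - 144 b$)
$\left(R{\left(S{\left(4 \right)},-14 \right)} - 482\right) 266 = \left(\left(6 - -2016\right) - 482\right) 266 = \left(\left(6 + 2016\right) - 482\right) 266 = \left(2022 - 482\right) 266 = 1540 \cdot 266 = 409640$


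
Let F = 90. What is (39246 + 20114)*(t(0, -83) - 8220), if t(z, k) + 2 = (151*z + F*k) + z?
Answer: -931477120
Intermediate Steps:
t(z, k) = -2 + 90*k + 152*z (t(z, k) = -2 + ((151*z + 90*k) + z) = -2 + ((90*k + 151*z) + z) = -2 + (90*k + 152*z) = -2 + 90*k + 152*z)
(39246 + 20114)*(t(0, -83) - 8220) = (39246 + 20114)*((-2 + 90*(-83) + 152*0) - 8220) = 59360*((-2 - 7470 + 0) - 8220) = 59360*(-7472 - 8220) = 59360*(-15692) = -931477120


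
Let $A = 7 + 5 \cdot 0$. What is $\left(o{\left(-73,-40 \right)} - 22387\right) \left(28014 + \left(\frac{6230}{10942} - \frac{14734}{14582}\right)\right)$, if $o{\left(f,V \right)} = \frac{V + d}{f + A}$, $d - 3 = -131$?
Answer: $- \frac{275144794634226798}{438779671} \approx -6.2707 \cdot 10^{8}$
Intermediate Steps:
$d = -128$ ($d = 3 - 131 = -128$)
$A = 7$ ($A = 7 + 0 = 7$)
$o{\left(f,V \right)} = \frac{-128 + V}{7 + f}$ ($o{\left(f,V \right)} = \frac{V - 128}{f + 7} = \frac{-128 + V}{7 + f}$)
$\left(o{\left(-73,-40 \right)} - 22387\right) \left(28014 + \left(\frac{6230}{10942} - \frac{14734}{14582}\right)\right) = \left(\frac{-128 - 40}{7 - 73} - 22387\right) \left(28014 + \left(\frac{6230}{10942} - \frac{14734}{14582}\right)\right) = \left(\frac{1}{-66} \left(-168\right) - 22387\right) \left(28014 + \left(6230 \cdot \frac{1}{10942} - \frac{7367}{7291}\right)\right) = \left(\left(- \frac{1}{66}\right) \left(-168\right) - 22387\right) \left(28014 + \left(\frac{3115}{5471} - \frac{7367}{7291}\right)\right) = \left(\frac{28}{11} - 22387\right) \left(28014 - \frac{17593392}{39889061}\right) = \left(- \frac{246229}{11}\right) \frac{1117434561462}{39889061} = - \frac{275144794634226798}{438779671}$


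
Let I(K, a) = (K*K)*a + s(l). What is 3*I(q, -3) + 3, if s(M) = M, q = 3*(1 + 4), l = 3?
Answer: -2013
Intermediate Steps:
q = 15 (q = 3*5 = 15)
I(K, a) = 3 + a*K² (I(K, a) = (K*K)*a + 3 = K²*a + 3 = a*K² + 3 = 3 + a*K²)
3*I(q, -3) + 3 = 3*(3 - 3*15²) + 3 = 3*(3 - 3*225) + 3 = 3*(3 - 675) + 3 = 3*(-672) + 3 = -2016 + 3 = -2013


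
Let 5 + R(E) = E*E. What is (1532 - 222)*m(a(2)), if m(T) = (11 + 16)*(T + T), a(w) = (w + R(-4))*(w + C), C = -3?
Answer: -919620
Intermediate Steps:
R(E) = -5 + E² (R(E) = -5 + E*E = -5 + E²)
a(w) = (-3 + w)*(11 + w) (a(w) = (w + (-5 + (-4)²))*(w - 3) = (w + (-5 + 16))*(-3 + w) = (w + 11)*(-3 + w) = (11 + w)*(-3 + w) = (-3 + w)*(11 + w))
m(T) = 54*T (m(T) = 27*(2*T) = 54*T)
(1532 - 222)*m(a(2)) = (1532 - 222)*(54*(-33 + 2² + 8*2)) = 1310*(54*(-33 + 4 + 16)) = 1310*(54*(-13)) = 1310*(-702) = -919620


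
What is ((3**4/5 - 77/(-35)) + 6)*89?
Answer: 10858/5 ≈ 2171.6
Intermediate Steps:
((3**4/5 - 77/(-35)) + 6)*89 = ((81*(1/5) - 77*(-1/35)) + 6)*89 = ((81/5 + 11/5) + 6)*89 = (92/5 + 6)*89 = (122/5)*89 = 10858/5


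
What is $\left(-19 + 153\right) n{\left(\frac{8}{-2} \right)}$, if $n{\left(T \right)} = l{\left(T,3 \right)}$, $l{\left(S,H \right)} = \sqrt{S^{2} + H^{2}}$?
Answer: $670$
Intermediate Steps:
$l{\left(S,H \right)} = \sqrt{H^{2} + S^{2}}$
$n{\left(T \right)} = \sqrt{9 + T^{2}}$ ($n{\left(T \right)} = \sqrt{3^{2} + T^{2}} = \sqrt{9 + T^{2}}$)
$\left(-19 + 153\right) n{\left(\frac{8}{-2} \right)} = \left(-19 + 153\right) \sqrt{9 + \left(\frac{8}{-2}\right)^{2}} = 134 \sqrt{9 + \left(8 \left(- \frac{1}{2}\right)\right)^{2}} = 134 \sqrt{9 + \left(-4\right)^{2}} = 134 \sqrt{9 + 16} = 134 \sqrt{25} = 134 \cdot 5 = 670$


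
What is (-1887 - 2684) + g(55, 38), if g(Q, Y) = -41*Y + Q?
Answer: -6074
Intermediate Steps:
g(Q, Y) = Q - 41*Y
(-1887 - 2684) + g(55, 38) = (-1887 - 2684) + (55 - 41*38) = -4571 + (55 - 1558) = -4571 - 1503 = -6074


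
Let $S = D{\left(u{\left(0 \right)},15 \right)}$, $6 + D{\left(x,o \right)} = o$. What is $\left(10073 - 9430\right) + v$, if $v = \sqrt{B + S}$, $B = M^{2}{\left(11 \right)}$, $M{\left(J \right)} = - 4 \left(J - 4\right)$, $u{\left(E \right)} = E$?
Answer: $643 + \sqrt{793} \approx 671.16$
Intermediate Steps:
$D{\left(x,o \right)} = -6 + o$
$M{\left(J \right)} = 16 - 4 J$ ($M{\left(J \right)} = - 4 \left(-4 + J\right) = 16 - 4 J$)
$S = 9$ ($S = -6 + 15 = 9$)
$B = 784$ ($B = \left(16 - 44\right)^{2} = \left(-28\right)^{2} = 784$)
$v = \sqrt{793}$ ($v = \sqrt{784 + 9} = \sqrt{793} \approx 28.16$)
$\left(10073 - 9430\right) + v = \left(10073 - 9430\right) + \sqrt{793} = 643 + \sqrt{793}$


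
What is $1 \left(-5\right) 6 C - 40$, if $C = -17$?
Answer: $470$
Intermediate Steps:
$1 \left(-5\right) 6 C - 40 = 1 \left(-5\right) 6 \left(-17\right) - 40 = \left(-5\right) 6 \left(-17\right) - 40 = \left(-30\right) \left(-17\right) - 40 = 510 - 40 = 470$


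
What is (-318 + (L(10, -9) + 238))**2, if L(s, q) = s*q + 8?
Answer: 26244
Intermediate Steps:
L(s, q) = 8 + q*s (L(s, q) = q*s + 8 = 8 + q*s)
(-318 + (L(10, -9) + 238))**2 = (-318 + ((8 - 9*10) + 238))**2 = (-318 + ((8 - 90) + 238))**2 = (-318 + (-82 + 238))**2 = (-318 + 156)**2 = (-162)**2 = 26244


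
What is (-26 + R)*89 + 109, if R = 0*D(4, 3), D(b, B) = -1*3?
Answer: -2205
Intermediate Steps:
D(b, B) = -3
R = 0 (R = 0*(-3) = 0)
(-26 + R)*89 + 109 = (-26 + 0)*89 + 109 = -26*89 + 109 = -2314 + 109 = -2205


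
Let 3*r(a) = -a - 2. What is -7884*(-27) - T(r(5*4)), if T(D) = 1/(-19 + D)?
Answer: 16816575/79 ≈ 2.1287e+5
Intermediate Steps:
r(a) = -⅔ - a/3 (r(a) = (-a - 2)/3 = (-2 - a)/3 = -⅔ - a/3)
-7884*(-27) - T(r(5*4)) = -7884*(-27) - 1/(-19 + (-⅔ - 5*4/3)) = 212868 - 1/(-19 + (-⅔ - ⅓*20)) = 212868 - 1/(-19 + (-⅔ - 20/3)) = 212868 - 1/(-19 - 22/3) = 212868 - 1/(-79/3) = 212868 - 1*(-3/79) = 212868 + 3/79 = 16816575/79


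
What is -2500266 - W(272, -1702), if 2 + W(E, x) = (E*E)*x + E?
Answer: 123420232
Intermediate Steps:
W(E, x) = -2 + E + x*E² (W(E, x) = -2 + ((E*E)*x + E) = -2 + (E²*x + E) = -2 + (x*E² + E) = -2 + (E + x*E²) = -2 + E + x*E²)
-2500266 - W(272, -1702) = -2500266 - (-2 + 272 - 1702*272²) = -2500266 - (-2 + 272 - 1702*73984) = -2500266 - (-2 + 272 - 125920768) = -2500266 - 1*(-125920498) = -2500266 + 125920498 = 123420232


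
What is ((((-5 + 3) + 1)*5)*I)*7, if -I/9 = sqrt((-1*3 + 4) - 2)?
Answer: 315*I ≈ 315.0*I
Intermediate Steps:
I = -9*I (I = -9*sqrt((-1*3 + 4) - 2) = -9*sqrt((-3 + 4) - 2) = -9*sqrt(1 - 2) = -9*I ≈ -9.0*I)
((((-5 + 3) + 1)*5)*I)*7 = ((((-5 + 3) + 1)*5)*(-9*I))*7 = (((-2 + 1)*5)*(-9*I))*7 = ((-1*5)*(-9*I))*7 = -(-45)*I*7 = (45*I)*7 = 315*I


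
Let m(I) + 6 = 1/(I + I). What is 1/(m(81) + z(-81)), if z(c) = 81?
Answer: 162/12151 ≈ 0.013332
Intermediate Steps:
m(I) = -6 + 1/(2*I) (m(I) = -6 + 1/(I + I) = -6 + 1/(2*I))
1/(m(81) + z(-81)) = 1/((-6 + (1/2)/81) + 81) = 1/((-6 + (1/2)*(1/81)) + 81) = 1/((-6 + 1/162) + 81) = 1/(-971/162 + 81) = 1/(12151/162) = 162/12151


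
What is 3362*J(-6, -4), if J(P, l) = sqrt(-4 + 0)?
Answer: 6724*I ≈ 6724.0*I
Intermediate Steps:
J(P, l) = 2*I (J(P, l) = sqrt(-4) = 2*I)
3362*J(-6, -4) = 3362*(2*I) = 6724*I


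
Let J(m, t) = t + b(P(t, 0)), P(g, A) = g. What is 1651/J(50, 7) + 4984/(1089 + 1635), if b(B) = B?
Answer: 1141775/9534 ≈ 119.76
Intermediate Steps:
J(m, t) = 2*t (J(m, t) = t + t = 2*t)
1651/J(50, 7) + 4984/(1089 + 1635) = 1651/((2*7)) + 4984/(1089 + 1635) = 1651/14 + 4984/2724 = 1651*(1/14) + 4984*(1/2724) = 1651/14 + 1246/681 = 1141775/9534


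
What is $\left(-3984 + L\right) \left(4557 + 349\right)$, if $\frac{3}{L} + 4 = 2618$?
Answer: $- \frac{25545966369}{1307} \approx -1.9546 \cdot 10^{7}$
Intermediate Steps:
$L = \frac{3}{2614}$ ($L = \frac{3}{-4 + 2618} = \frac{3}{2614} \approx 0.0011477$)
$\left(-3984 + L\right) \left(4557 + 349\right) = \left(-3984 + \frac{3}{2614}\right) \left(4557 + 349\right) = \left(- \frac{10414173}{2614}\right) 4906 = - \frac{25545966369}{1307}$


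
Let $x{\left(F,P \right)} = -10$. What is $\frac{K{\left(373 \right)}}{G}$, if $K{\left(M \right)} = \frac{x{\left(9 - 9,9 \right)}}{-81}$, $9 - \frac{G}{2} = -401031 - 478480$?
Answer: $\frac{1}{14248224} \approx 7.0184 \cdot 10^{-8}$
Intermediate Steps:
$G = 1759040$ ($G = 18 - 2 \left(-401031 - 478480\right) = 18 - -1759022 = 18 + 1759022 = 1759040$)
$K{\left(M \right)} = \frac{10}{81}$ ($K{\left(M \right)} = - \frac{10}{-81} = \left(-10\right) \left(- \frac{1}{81}\right) = \frac{10}{81}$)
$\frac{K{\left(373 \right)}}{G} = \frac{10}{81 \cdot 1759040} = \frac{10}{81} \cdot \frac{1}{1759040} = \frac{1}{14248224}$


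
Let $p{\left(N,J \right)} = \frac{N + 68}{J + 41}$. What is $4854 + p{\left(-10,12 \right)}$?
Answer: $\frac{257320}{53} \approx 4855.1$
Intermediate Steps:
$p{\left(N,J \right)} = \frac{68 + N}{41 + J}$
$4854 + p{\left(-10,12 \right)} = 4854 + \frac{68 - 10}{41 + 12} = 4854 + \frac{1}{53} \cdot 58 = 4854 + \frac{58}{53} = \frac{257320}{53}$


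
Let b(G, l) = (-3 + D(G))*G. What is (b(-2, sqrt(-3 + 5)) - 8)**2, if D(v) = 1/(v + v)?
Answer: 9/4 ≈ 2.2500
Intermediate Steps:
D(v) = 1/(2*v)
b(G, l) = G*(-3 + 1/(2*G)) (b(G, l) = (-3 + 1/(2*G))*G = G*(-3 + 1/(2*G)))
(b(-2, sqrt(-3 + 5)) - 8)**2 = ((1/2 - 3*(-2)) - 8)**2 = ((1/2 + 6) - 8)**2 = (13/2 - 8)**2 = (-3/2)**2 = 9/4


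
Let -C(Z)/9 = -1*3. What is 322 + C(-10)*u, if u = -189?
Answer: -4781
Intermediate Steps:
C(Z) = 27 (C(Z) = -(-9)*3 = -9*(-3) = 27)
322 + C(-10)*u = 322 + 27*(-189) = 322 - 5103 = -4781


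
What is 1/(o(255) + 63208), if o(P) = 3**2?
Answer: 1/63217 ≈ 1.5819e-5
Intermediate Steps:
o(P) = 9
1/(o(255) + 63208) = 1/(9 + 63208) = 1/63217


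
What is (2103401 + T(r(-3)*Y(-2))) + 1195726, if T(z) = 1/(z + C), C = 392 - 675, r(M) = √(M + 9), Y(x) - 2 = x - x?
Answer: 264144602972/80065 - 2*√6/80065 ≈ 3.2991e+6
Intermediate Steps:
Y(x) = 2 (Y(x) = 2 + (x - x) = 2 + 0 = 2)
r(M) = √(9 + M)
C = -283
T(z) = 1/(-283 + z) (T(z) = 1/(z - 283) = 1/(-283 + z))
(2103401 + T(r(-3)*Y(-2))) + 1195726 = (2103401 + 1/(-283 + √(9 - 3)*2)) + 1195726 = (2103401 + 1/(-283 + √6*2)) + 1195726 = (2103401 + 1/(-283 + 2*√6)) + 1195726 = 3299127 + 1/(-283 + 2*√6)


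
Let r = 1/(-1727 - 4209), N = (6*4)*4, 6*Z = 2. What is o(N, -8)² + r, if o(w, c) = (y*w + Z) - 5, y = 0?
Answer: 1163447/53424 ≈ 21.778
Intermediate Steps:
Z = ⅓ (Z = (⅙)*2 = ⅓ ≈ 0.33333)
N = 96 (N = 24*4 = 96)
o(w, c) = -14/3 (o(w, c) = (0*w + ⅓) - 5 = (0 + ⅓) - 5 = ⅓ - 5 = -14/3)
r = -1/5936 (r = 1/(-5936) = -1/5936 ≈ -0.00016846)
o(N, -8)² + r = (-14/3)² - 1/5936 = 196/9 - 1/5936 = 1163447/53424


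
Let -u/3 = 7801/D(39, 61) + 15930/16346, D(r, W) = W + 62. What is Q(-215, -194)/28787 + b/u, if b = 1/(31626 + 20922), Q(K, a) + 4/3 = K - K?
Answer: -1515132755781/32642672811272656 ≈ -4.6416e-5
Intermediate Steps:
Q(K, a) = -4/3 (Q(K, a) = -4/3 + (K - K) = -4/3 + 0 = -4/3)
D(r, W) = 62 + W
b = 1/52548 ≈ 1.9030e-5
u = -64737268/335093 (u = -3*(7801/(62 + 61) + 15930/16346) = -3*(7801/123 + 15930*(1/16346)) = -3*(7801*(1/123) + 7965/8173) = -3*(7801/123 + 7965/8173) = -3*64737268/1005279 = -64737268/335093 ≈ -193.19)
Q(-215, -194)/28787 + b/u = -4/3/28787 + 1/(52548*(-64737268/335093)) = -4/3*1/28787 + (1/52548)*(-335093/64737268) = -4/86361 - 335093/3401813958864 = -1515132755781/32642672811272656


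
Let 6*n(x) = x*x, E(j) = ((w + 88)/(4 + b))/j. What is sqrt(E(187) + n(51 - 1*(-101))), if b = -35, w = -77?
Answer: sqrt(9624971481)/1581 ≈ 62.054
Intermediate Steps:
E(j) = -11/(31*j) (E(j) = ((-77 + 88)/(4 - 35))/j = (11/(-31))/j = (11*(-1/31))/j = -11/(31*j))
n(x) = x**2/6 (n(x) = (x*x)/6 = x**2/6)
sqrt(E(187) + n(51 - 1*(-101))) = sqrt(-11/31/187 + (51 - 1*(-101))**2/6) = sqrt(-11/31*1/187 + (51 + 101)**2/6) = sqrt(-1/527 + (1/6)*152**2) = sqrt(-1/527 + (1/6)*23104) = sqrt(-1/527 + 11552/3) = sqrt(6087901/1581) = sqrt(9624971481)/1581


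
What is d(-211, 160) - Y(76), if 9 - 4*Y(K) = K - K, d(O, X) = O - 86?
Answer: -1197/4 ≈ -299.25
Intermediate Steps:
d(O, X) = -86 + O
Y(K) = 9/4 (Y(K) = 9/4 - (K - K)/4 = 9/4 - 1/4*0 = 9/4 + 0 = 9/4)
d(-211, 160) - Y(76) = (-86 - 211) - 1*9/4 = -297 - 9/4 = -1197/4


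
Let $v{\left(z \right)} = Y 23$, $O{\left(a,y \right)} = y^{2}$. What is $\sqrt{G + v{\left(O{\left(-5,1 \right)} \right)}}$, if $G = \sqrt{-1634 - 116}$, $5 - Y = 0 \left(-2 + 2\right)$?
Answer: $\sqrt{115 + 5 i \sqrt{70}} \approx 10.894 + 1.9199 i$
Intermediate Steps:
$Y = 5$ ($Y = 5 - 0 \left(-2 + 2\right) = 5 - 0 \cdot 0 = 5 - 0 = 5 + 0 = 5$)
$v{\left(z \right)} = 115$ ($v{\left(z \right)} = 5 \cdot 23 = 115$)
$G = 5 i \sqrt{70}$ ($G = \sqrt{-1634 - 116} = \sqrt{-1750} = 5 i \sqrt{70} \approx 41.833 i$)
$\sqrt{G + v{\left(O{\left(-5,1 \right)} \right)}} = \sqrt{5 i \sqrt{70} + 115} = \sqrt{115 + 5 i \sqrt{70}}$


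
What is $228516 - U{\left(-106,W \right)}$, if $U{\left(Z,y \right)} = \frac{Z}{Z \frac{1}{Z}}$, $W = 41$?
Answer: $228622$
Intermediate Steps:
$U{\left(Z,y \right)} = Z$ ($U{\left(Z,y \right)} = \frac{Z}{1} = Z 1 = Z$)
$228516 - U{\left(-106,W \right)} = 228516 - -106 = 228516 + 106 = 228622$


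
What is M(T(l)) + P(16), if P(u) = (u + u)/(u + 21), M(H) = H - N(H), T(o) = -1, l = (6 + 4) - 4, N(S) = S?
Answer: 32/37 ≈ 0.86486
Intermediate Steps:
l = 6 (l = 10 - 4 = 6)
M(H) = 0 (M(H) = H - H = 0)
P(u) = 2*u/(21 + u) (P(u) = (2*u)/(21 + u) = 2*u/(21 + u))
M(T(l)) + P(16) = 0 + 2*16/(21 + 16) = 0 + 2*16/37 = 0 + 2*16*(1/37) = 0 + 32/37 = 32/37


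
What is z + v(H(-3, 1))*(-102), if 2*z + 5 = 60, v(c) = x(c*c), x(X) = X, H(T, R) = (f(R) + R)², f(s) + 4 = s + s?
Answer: -149/2 ≈ -74.500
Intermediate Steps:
f(s) = -4 + 2*s (f(s) = -4 + (s + s) = -4 + 2*s)
H(T, R) = (-4 + 3*R)² (H(T, R) = ((-4 + 2*R) + R)² = (-4 + 3*R)²)
v(c) = c² (v(c) = c*c = c²)
z = 55/2 (z = -5/2 + (½)*60 = -5/2 + 30 = 55/2 ≈ 27.500)
z + v(H(-3, 1))*(-102) = 55/2 + ((-4 + 3*1)²)²*(-102) = 55/2 + ((-4 + 3)²)²*(-102) = 55/2 + ((-1)²)²*(-102) = 55/2 + 1²*(-102) = 55/2 + 1*(-102) = 55/2 - 102 = -149/2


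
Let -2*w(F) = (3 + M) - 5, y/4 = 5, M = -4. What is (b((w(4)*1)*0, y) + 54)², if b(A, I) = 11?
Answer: 4225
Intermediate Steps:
y = 20 (y = 4*5 = 20)
w(F) = 3 (w(F) = -((3 - 4) - 5)/2 = -(-1 - 5)/2 = -½*(-6) = 3)
(b((w(4)*1)*0, y) + 54)² = (11 + 54)² = 65² = 4225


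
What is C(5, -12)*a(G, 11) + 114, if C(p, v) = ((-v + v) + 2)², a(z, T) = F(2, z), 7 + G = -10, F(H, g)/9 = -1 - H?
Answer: 6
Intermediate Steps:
F(H, g) = -9 - 9*H (F(H, g) = 9*(-1 - H) = -9 - 9*H)
G = -17 (G = -7 - 10 = -17)
a(z, T) = -27 (a(z, T) = -9 - 9*2 = -9 - 18 = -27)
C(p, v) = 4 (C(p, v) = (0 + 2)² = 2² = 4)
C(5, -12)*a(G, 11) + 114 = 4*(-27) + 114 = -108 + 114 = 6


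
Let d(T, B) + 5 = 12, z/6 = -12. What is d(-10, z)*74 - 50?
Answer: 468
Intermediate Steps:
z = -72 (z = 6*(-12) = -72)
d(T, B) = 7 (d(T, B) = -5 + 12 = 7)
d(-10, z)*74 - 50 = 7*74 - 50 = 518 - 50 = 468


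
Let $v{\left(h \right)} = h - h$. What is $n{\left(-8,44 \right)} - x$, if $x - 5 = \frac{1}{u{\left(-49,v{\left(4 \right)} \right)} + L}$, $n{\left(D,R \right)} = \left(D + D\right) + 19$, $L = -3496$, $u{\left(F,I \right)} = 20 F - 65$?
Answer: $- \frac{9081}{4541} \approx -1.9998$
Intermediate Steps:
$v{\left(h \right)} = 0$
$u{\left(F,I \right)} = -65 + 20 F$
$n{\left(D,R \right)} = 19 + 2 D$ ($n{\left(D,R \right)} = 2 D + 19 = 19 + 2 D$)
$x = \frac{22704}{4541}$ ($x = 5 + \frac{1}{\left(-65 + 20 \left(-49\right)\right) - 3496} = 5 + \frac{1}{\left(-65 - 980\right) - 3496} = 5 + \frac{1}{-1045 - 3496} = 5 + \frac{1}{-4541} = 5 - \frac{1}{4541} = \frac{22704}{4541} \approx 4.9998$)
$n{\left(-8,44 \right)} - x = \left(19 + 2 \left(-8\right)\right) - \frac{22704}{4541} = \left(19 - 16\right) - \frac{22704}{4541} = 3 - \frac{22704}{4541} = - \frac{9081}{4541}$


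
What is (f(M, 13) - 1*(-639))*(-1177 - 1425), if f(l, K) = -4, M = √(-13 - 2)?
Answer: -1652270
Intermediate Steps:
M = I*√15 (M = √(-15) = I*√15 ≈ 3.873*I)
(f(M, 13) - 1*(-639))*(-1177 - 1425) = (-4 - 1*(-639))*(-1177 - 1425) = (-4 + 639)*(-2602) = 635*(-2602) = -1652270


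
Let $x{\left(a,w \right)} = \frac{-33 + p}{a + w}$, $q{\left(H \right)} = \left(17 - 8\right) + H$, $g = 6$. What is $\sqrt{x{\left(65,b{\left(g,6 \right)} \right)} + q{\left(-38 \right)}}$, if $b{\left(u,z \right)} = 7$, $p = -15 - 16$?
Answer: $\frac{i \sqrt{269}}{3} \approx 5.4671 i$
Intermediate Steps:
$q{\left(H \right)} = 9 + H$
$p = -31$
$x{\left(a,w \right)} = - \frac{64}{a + w}$ ($x{\left(a,w \right)} = \frac{-33 - 31}{a + w} = - \frac{64}{a + w}$)
$\sqrt{x{\left(65,b{\left(g,6 \right)} \right)} + q{\left(-38 \right)}} = \sqrt{- \frac{64}{65 + 7} + \left(9 - 38\right)} = \sqrt{- \frac{64}{72} - 29} = \sqrt{\left(-64\right) \frac{1}{72} - 29} = \sqrt{- \frac{8}{9} - 29} = \sqrt{- \frac{269}{9}} = \frac{i \sqrt{269}}{3}$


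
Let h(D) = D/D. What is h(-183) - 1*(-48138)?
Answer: 48139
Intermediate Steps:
h(D) = 1
h(-183) - 1*(-48138) = 1 - 1*(-48138) = 1 + 48138 = 48139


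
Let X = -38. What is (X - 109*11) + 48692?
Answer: 47455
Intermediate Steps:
(X - 109*11) + 48692 = (-38 - 109*11) + 48692 = (-38 - 1199) + 48692 = -1237 + 48692 = 47455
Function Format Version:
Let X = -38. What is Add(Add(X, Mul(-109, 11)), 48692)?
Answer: 47455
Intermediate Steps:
Add(Add(X, Mul(-109, 11)), 48692) = Add(Add(-38, Mul(-109, 11)), 48692) = Add(Add(-38, -1199), 48692) = Add(-1237, 48692) = 47455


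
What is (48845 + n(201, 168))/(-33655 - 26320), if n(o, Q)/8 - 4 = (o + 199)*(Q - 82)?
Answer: -324077/59975 ≈ -5.4035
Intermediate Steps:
n(o, Q) = 32 + 8*(-82 + Q)*(199 + o) (n(o, Q) = 32 + 8*((o + 199)*(Q - 82)) = 32 + 8*((199 + o)*(-82 + Q)) = 32 + 8*((-82 + Q)*(199 + o)) = 32 + 8*(-82 + Q)*(199 + o))
(48845 + n(201, 168))/(-33655 - 26320) = (48845 + (-130512 - 656*201 + 1592*168 + 8*168*201))/(-33655 - 26320) = (48845 + (-130512 - 131856 + 267456 + 270144))/(-59975) = (48845 + 275232)*(-1/59975) = 324077*(-1/59975) = -324077/59975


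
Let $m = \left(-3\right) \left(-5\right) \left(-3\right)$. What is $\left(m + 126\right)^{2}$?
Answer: $6561$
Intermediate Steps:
$m = -45$ ($m = 15 \left(-3\right) = -45$)
$\left(m + 126\right)^{2} = \left(-45 + 126\right)^{2} = 81^{2} = 6561$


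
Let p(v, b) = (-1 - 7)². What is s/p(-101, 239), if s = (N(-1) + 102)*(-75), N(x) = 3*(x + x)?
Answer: -225/2 ≈ -112.50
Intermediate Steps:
p(v, b) = 64 (p(v, b) = (-8)² = 64)
N(x) = 6*x (N(x) = 3*(2*x) = 6*x)
s = -7200 (s = (6*(-1) + 102)*(-75) = (-6 + 102)*(-75) = 96*(-75) = -7200)
s/p(-101, 239) = -7200/64 = -7200*1/64 = -225/2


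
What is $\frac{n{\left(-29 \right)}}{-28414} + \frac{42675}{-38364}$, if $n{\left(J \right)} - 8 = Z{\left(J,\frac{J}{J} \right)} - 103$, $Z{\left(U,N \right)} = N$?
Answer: $- \frac{201493539}{181679116} \approx -1.1091$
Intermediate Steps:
$n{\left(J \right)} = -94$ ($n{\left(J \right)} = 8 - \left(103 - \frac{J}{J}\right) = 8 + \left(1 - 103\right) = 8 - 102 = -94$)
$\frac{n{\left(-29 \right)}}{-28414} + \frac{42675}{-38364} = - \frac{94}{-28414} + \frac{42675}{-38364} = \left(-94\right) \left(- \frac{1}{28414}\right) + 42675 \left(- \frac{1}{38364}\right) = \frac{47}{14207} - \frac{14225}{12788} = - \frac{201493539}{181679116}$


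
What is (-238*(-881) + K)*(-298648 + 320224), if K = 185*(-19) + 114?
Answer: 4450632552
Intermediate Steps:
K = -3401 (K = -3515 + 114 = -3401)
(-238*(-881) + K)*(-298648 + 320224) = (-238*(-881) - 3401)*(-298648 + 320224) = (209678 - 3401)*21576 = 206277*21576 = 4450632552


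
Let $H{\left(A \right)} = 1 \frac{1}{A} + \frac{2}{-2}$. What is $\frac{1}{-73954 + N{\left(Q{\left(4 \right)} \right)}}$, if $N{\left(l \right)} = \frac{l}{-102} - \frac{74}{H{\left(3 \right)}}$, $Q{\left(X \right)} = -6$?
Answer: $- \frac{17}{1255330} \approx -1.3542 \cdot 10^{-5}$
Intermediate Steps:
$H{\left(A \right)} = -1 + \frac{1}{A}$ ($H{\left(A \right)} = \frac{1}{A} + 2 \left(- \frac{1}{2}\right) = \frac{1}{A} - 1 = -1 + \frac{1}{A}$)
$N{\left(l \right)} = 111 - \frac{l}{102}$ ($N{\left(l \right)} = \frac{l}{-102} - \frac{74}{\frac{1}{3} \left(1 - 3\right)} = l \left(- \frac{1}{102}\right) - \frac{74}{\frac{1}{3} \left(1 - 3\right)} = - \frac{l}{102} - \frac{74}{\frac{1}{3} \left(-2\right)} = - \frac{l}{102} - \frac{74}{- \frac{2}{3}} = - \frac{l}{102} - -111 = - \frac{l}{102} + 111 = 111 - \frac{l}{102}$)
$\frac{1}{-73954 + N{\left(Q{\left(4 \right)} \right)}} = \frac{1}{-73954 + \left(111 - - \frac{1}{17}\right)} = \frac{1}{-73954 + \left(111 + \frac{1}{17}\right)} = \frac{1}{-73954 + \frac{1888}{17}} = \frac{1}{- \frac{1255330}{17}} = - \frac{17}{1255330}$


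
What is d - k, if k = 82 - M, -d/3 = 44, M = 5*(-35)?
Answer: -389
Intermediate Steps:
M = -175
d = -132 (d = -3*44 = -132)
k = 257 (k = 82 - 1*(-175) = 82 + 175 = 257)
d - k = -132 - 1*257 = -132 - 257 = -389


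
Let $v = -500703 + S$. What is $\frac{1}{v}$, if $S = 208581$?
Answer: $- \frac{1}{292122} \approx -3.4232 \cdot 10^{-6}$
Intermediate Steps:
$v = -292122$ ($v = -500703 + 208581 = -292122$)
$\frac{1}{v} = \frac{1}{-292122} = - \frac{1}{292122}$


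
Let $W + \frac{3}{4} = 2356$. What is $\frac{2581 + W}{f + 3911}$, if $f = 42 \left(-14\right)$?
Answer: $\frac{19745}{13292} \approx 1.4855$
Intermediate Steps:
$W = \frac{9421}{4}$ ($W = - \frac{3}{4} + 2356 = \frac{9421}{4} \approx 2355.3$)
$f = -588$
$\frac{2581 + W}{f + 3911} = \frac{2581 + \frac{9421}{4}}{-588 + 3911} = \frac{19745}{4 \cdot 3323} = \frac{19745}{4} \cdot \frac{1}{3323} = \frac{19745}{13292}$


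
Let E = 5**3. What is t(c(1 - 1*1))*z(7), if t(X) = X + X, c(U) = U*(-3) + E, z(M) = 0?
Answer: 0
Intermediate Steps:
E = 125
c(U) = 125 - 3*U (c(U) = U*(-3) + 125 = -3*U + 125 = 125 - 3*U)
t(X) = 2*X
t(c(1 - 1*1))*z(7) = (2*(125 - 3*(1 - 1*1)))*0 = (2*(125 - 3*(1 - 1)))*0 = (2*(125 - 3*0))*0 = (2*(125 + 0))*0 = (2*125)*0 = 250*0 = 0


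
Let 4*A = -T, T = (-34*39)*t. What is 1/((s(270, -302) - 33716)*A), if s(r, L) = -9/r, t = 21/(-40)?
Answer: 800/4694283321 ≈ 1.7042e-7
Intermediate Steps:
t = -21/40 (t = 21*(-1/40) = -21/40 ≈ -0.52500)
T = 13923/20 (T = -34*39*(-21/40) = -1326*(-21/40) = 13923/20 ≈ 696.15)
A = -13923/80 (A = (-1*13923/20)/4 = (¼)*(-13923/20) = -13923/80 ≈ -174.04)
1/((s(270, -302) - 33716)*A) = 1/((-9/270 - 33716)*(-13923/80)) = -80/13923/(-9*1/270 - 33716) = -80/13923/(-1/30 - 33716) = -80/13923/(-1011481/30) = -30/1011481*(-80/13923) = 800/4694283321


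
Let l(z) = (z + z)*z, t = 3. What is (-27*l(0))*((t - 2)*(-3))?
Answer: 0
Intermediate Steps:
l(z) = 2*z² (l(z) = (2*z)*z = 2*z²)
(-27*l(0))*((t - 2)*(-3)) = (-54*0²)*((3 - 2)*(-3)) = (-54*0)*(1*(-3)) = -27*0*(-3) = 0*(-3) = 0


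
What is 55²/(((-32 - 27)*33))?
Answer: -275/177 ≈ -1.5537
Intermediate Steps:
55²/(((-32 - 27)*33)) = 3025/((-59*33)) = 3025/(-1947) = 3025*(-1/1947) = -275/177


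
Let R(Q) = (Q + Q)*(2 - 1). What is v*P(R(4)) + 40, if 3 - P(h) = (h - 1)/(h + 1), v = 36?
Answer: 120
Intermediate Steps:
R(Q) = 2*Q (R(Q) = (2*Q)*1 = 2*Q)
P(h) = 3 - (-1 + h)/(1 + h) (P(h) = 3 - (h - 1)/(h + 1) = 3 - (-1 + h)/(1 + h))
v*P(R(4)) + 40 = 36*(2*(2 + 2*4)/(1 + 2*4)) + 40 = 36*(2*(2 + 8)/(1 + 8)) + 40 = 36*(2*10/9) + 40 = 36*(2*(⅑)*10) + 40 = 36*(20/9) + 40 = 80 + 40 = 120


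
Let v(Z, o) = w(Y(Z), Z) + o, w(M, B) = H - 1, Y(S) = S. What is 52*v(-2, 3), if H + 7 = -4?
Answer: -468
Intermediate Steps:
H = -11 (H = -7 - 4 = -11)
w(M, B) = -12 (w(M, B) = -11 - 1 = -12)
v(Z, o) = -12 + o
52*v(-2, 3) = 52*(-12 + 3) = 52*(-9) = -468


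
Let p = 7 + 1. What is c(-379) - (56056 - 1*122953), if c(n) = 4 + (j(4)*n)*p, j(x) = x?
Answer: 54773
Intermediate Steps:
p = 8
c(n) = 4 + 32*n (c(n) = 4 + (4*n)*8 = 4 + 32*n)
c(-379) - (56056 - 1*122953) = (4 + 32*(-379)) - (56056 - 1*122953) = (4 - 12128) - (56056 - 122953) = -12124 - 1*(-66897) = -12124 + 66897 = 54773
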